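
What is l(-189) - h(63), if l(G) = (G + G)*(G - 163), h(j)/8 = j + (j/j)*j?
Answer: 132048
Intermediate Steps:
h(j) = 16*j (h(j) = 8*(j + (j/j)*j) = 8*(j + 1*j) = 8*(j + j) = 8*(2*j) = 16*j)
l(G) = 2*G*(-163 + G) (l(G) = (2*G)*(-163 + G) = 2*G*(-163 + G))
l(-189) - h(63) = 2*(-189)*(-163 - 189) - 16*63 = 2*(-189)*(-352) - 1*1008 = 133056 - 1008 = 132048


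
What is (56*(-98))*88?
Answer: -482944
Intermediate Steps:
(56*(-98))*88 = -5488*88 = -482944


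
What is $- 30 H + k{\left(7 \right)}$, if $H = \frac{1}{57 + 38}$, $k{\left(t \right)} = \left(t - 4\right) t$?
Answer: $\frac{393}{19} \approx 20.684$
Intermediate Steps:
$k{\left(t \right)} = t \left(-4 + t\right)$ ($k{\left(t \right)} = \left(-4 + t\right) t = t \left(-4 + t\right)$)
$H = \frac{1}{95} \approx 0.010526$
$- 30 H + k{\left(7 \right)} = \left(-30\right) \frac{1}{95} + 7 \left(-4 + 7\right) = - \frac{6}{19} + 7 \cdot 3 = - \frac{6}{19} + 21 = \frac{393}{19}$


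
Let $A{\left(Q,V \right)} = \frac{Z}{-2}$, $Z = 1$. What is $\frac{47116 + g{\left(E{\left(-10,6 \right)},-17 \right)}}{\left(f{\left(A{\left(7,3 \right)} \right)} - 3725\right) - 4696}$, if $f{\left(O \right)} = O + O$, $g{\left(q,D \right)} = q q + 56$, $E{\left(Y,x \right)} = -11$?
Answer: $- \frac{47293}{8422} \approx -5.6154$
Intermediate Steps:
$A{\left(Q,V \right)} = - \frac{1}{2}$ ($A{\left(Q,V \right)} = 1 \frac{1}{-2} = 1 \left(- \frac{1}{2}\right) = - \frac{1}{2}$)
$g{\left(q,D \right)} = 56 + q^{2}$ ($g{\left(q,D \right)} = q^{2} + 56 = 56 + q^{2}$)
$f{\left(O \right)} = 2 O$
$\frac{47116 + g{\left(E{\left(-10,6 \right)},-17 \right)}}{\left(f{\left(A{\left(7,3 \right)} \right)} - 3725\right) - 4696} = \frac{47116 + \left(56 + \left(-11\right)^{2}\right)}{\left(2 \left(- \frac{1}{2}\right) - 3725\right) - 4696} = \frac{47116 + \left(56 + 121\right)}{\left(-1 - 3725\right) - 4696} = \frac{47116 + 177}{-3726 - 4696} = \frac{47293}{-8422} = 47293 \left(- \frac{1}{8422}\right) = - \frac{47293}{8422}$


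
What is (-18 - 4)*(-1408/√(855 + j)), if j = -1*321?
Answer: 15488*√534/267 ≈ 1340.5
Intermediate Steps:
j = -321
(-18 - 4)*(-1408/√(855 + j)) = (-18 - 4)*(-1408/√(855 - 321)) = -(-30976)/(√534) = -(-30976)*√534/534 = -(-15488)*√534/267 = 15488*√534/267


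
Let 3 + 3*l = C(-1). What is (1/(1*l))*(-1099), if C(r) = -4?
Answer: 471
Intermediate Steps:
l = -7/3 (l = -1 + (1/3)*(-4) = -1 - 4/3 = -7/3 ≈ -2.3333)
(1/(1*l))*(-1099) = (1/(1*(-7/3)))*(-1099) = (1*(-3/7))*(-1099) = -3/7*(-1099) = 471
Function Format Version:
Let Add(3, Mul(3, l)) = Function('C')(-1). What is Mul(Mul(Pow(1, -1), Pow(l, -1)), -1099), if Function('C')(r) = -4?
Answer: 471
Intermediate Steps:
l = Rational(-7, 3) (l = Add(-1, Mul(Rational(1, 3), -4)) = Add(-1, Rational(-4, 3)) = Rational(-7, 3) ≈ -2.3333)
Mul(Mul(Pow(1, -1), Pow(l, -1)), -1099) = Mul(Mul(Pow(1, -1), Pow(Rational(-7, 3), -1)), -1099) = Mul(Mul(1, Rational(-3, 7)), -1099) = Mul(Rational(-3, 7), -1099) = 471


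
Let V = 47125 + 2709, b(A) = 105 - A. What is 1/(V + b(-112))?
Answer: 1/50051 ≈ 1.9980e-5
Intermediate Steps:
V = 49834
1/(V + b(-112)) = 1/(49834 + (105 - 1*(-112))) = 1/(49834 + (105 + 112)) = 1/(49834 + 217) = 1/50051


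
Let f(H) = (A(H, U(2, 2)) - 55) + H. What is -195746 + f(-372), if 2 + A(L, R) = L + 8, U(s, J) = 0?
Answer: -196539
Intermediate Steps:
A(L, R) = 6 + L (A(L, R) = -2 + (L + 8) = -2 + (8 + L) = 6 + L)
f(H) = -49 + 2*H (f(H) = ((6 + H) - 55) + H = (-49 + H) + H = -49 + 2*H)
-195746 + f(-372) = -195746 + (-49 + 2*(-372)) = -195746 + (-49 - 744) = -195746 - 793 = -196539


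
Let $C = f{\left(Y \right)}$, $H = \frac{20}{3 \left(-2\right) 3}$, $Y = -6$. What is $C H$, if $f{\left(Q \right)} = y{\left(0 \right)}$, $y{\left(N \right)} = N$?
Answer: $0$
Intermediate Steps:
$f{\left(Q \right)} = 0$
$H = - \frac{10}{9}$ ($H = \frac{20}{\left(-6\right) 3} = \frac{20}{-18} = 20 \left(- \frac{1}{18}\right) = - \frac{10}{9} \approx -1.1111$)
$C = 0$
$C H = 0 \left(- \frac{10}{9}\right) = 0$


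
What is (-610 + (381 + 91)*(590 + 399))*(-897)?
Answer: -418179606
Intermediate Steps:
(-610 + (381 + 91)*(590 + 399))*(-897) = (-610 + 472*989)*(-897) = (-610 + 466808)*(-897) = 466198*(-897) = -418179606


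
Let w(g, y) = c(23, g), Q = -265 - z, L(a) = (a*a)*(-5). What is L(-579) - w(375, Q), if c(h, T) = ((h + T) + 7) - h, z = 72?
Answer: -1676587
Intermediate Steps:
c(h, T) = 7 + T (c(h, T) = ((T + h) + 7) - h = (7 + T + h) - h = 7 + T)
L(a) = -5*a**2 (L(a) = a**2*(-5) = -5*a**2)
Q = -337 (Q = -265 - 1*72 = -265 - 72 = -337)
w(g, y) = 7 + g
L(-579) - w(375, Q) = -5*(-579)**2 - (7 + 375) = -5*335241 - 1*382 = -1676205 - 382 = -1676587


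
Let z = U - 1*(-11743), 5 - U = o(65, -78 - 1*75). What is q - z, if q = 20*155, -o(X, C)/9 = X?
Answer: -9233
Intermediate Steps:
o(X, C) = -9*X
U = 590 (U = 5 - (-9)*65 = 5 - 1*(-585) = 5 + 585 = 590)
z = 12333 (z = 590 - 1*(-11743) = 590 + 11743 = 12333)
q = 3100
q - z = 3100 - 1*12333 = 3100 - 12333 = -9233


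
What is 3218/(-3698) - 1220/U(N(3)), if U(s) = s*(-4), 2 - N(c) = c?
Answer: -565554/1849 ≈ -305.87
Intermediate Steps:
N(c) = 2 - c
U(s) = -4*s
3218/(-3698) - 1220/U(N(3)) = 3218/(-3698) - 1220*(-1/(4*(2 - 1*3))) = 3218*(-1/3698) - 1220*(-1/(4*(2 - 3))) = -1609/1849 - 1220/((-4*(-1))) = -1609/1849 - 1220/4 = -1609/1849 - 1220*¼ = -1609/1849 - 305 = -565554/1849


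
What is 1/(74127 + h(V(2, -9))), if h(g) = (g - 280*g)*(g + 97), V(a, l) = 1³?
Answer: 1/46785 ≈ 2.1374e-5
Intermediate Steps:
V(a, l) = 1
h(g) = -279*g*(97 + g) (h(g) = (-279*g)*(97 + g) = -279*g*(97 + g))
1/(74127 + h(V(2, -9))) = 1/(74127 - 279*1*(97 + 1)) = 1/(74127 - 279*1*98) = 1/(74127 - 27342) = 1/46785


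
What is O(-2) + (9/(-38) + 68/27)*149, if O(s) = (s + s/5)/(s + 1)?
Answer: 1756357/5130 ≈ 342.37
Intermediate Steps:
O(s) = 6*s/(5*(1 + s)) (O(s) = (s + s*(1/5))/(1 + s) = (s + s/5)/(1 + s) = (6*s/5)/(1 + s) = 6*s/(5*(1 + s)))
O(-2) + (9/(-38) + 68/27)*149 = (6/5)*(-2)/(1 - 2) + (9/(-38) + 68/27)*149 = (6/5)*(-2)/(-1) + (9*(-1/38) + 68*(1/27))*149 = (6/5)*(-2)*(-1) + (-9/38 + 68/27)*149 = 12/5 + (2341/1026)*149 = 12/5 + 348809/1026 = 1756357/5130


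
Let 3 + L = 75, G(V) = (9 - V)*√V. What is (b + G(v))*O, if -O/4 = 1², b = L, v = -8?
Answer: -288 - 136*I*√2 ≈ -288.0 - 192.33*I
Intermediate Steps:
G(V) = √V*(9 - V)
L = 72 (L = -3 + 75 = 72)
b = 72
O = -4 (O = -4*1² = -4*1 = -4)
(b + G(v))*O = (72 + √(-8)*(9 - 1*(-8)))*(-4) = (72 + (2*I*√2)*(9 + 8))*(-4) = (72 + (2*I*√2)*17)*(-4) = (72 + 34*I*√2)*(-4) = -288 - 136*I*√2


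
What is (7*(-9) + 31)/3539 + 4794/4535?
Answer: 16820846/16049365 ≈ 1.0481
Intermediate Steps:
(7*(-9) + 31)/3539 + 4794/4535 = (-63 + 31)*(1/3539) + 4794*(1/4535) = -32*1/3539 + 4794/4535 = -32/3539 + 4794/4535 = 16820846/16049365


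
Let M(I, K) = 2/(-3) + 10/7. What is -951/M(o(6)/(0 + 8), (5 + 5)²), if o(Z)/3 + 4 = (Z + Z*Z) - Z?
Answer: -19971/16 ≈ -1248.2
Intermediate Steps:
o(Z) = -12 + 3*Z² (o(Z) = -12 + 3*((Z + Z*Z) - Z) = -12 + 3*((Z + Z²) - Z) = -12 + 3*Z²)
M(I, K) = 16/21 (M(I, K) = 2*(-⅓) + 10*(⅐) = -⅔ + 10/7 = 16/21)
-951/M(o(6)/(0 + 8), (5 + 5)²) = -951/16/21 = -951*21/16 = -19971/16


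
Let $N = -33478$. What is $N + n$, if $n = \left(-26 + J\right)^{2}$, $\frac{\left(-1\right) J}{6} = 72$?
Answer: $176286$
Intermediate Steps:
$J = -432$ ($J = \left(-6\right) 72 = -432$)
$n = 209764$ ($n = \left(-26 - 432\right)^{2} = \left(-458\right)^{2} = 209764$)
$N + n = -33478 + 209764 = 176286$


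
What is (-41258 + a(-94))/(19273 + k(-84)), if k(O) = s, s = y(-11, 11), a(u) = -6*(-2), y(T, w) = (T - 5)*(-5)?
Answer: -41246/19353 ≈ -2.1312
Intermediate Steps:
y(T, w) = 25 - 5*T (y(T, w) = (-5 + T)*(-5) = 25 - 5*T)
a(u) = 12
s = 80 (s = 25 - 5*(-11) = 25 + 55 = 80)
k(O) = 80
(-41258 + a(-94))/(19273 + k(-84)) = (-41258 + 12)/(19273 + 80) = -41246/19353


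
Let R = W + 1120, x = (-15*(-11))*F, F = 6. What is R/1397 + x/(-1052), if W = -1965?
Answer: -1135985/734822 ≈ -1.5459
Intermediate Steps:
x = 990 (x = -15*(-11)*6 = 165*6 = 990)
R = -845 (R = -1965 + 1120 = -845)
R/1397 + x/(-1052) = -845/1397 + 990/(-1052) = -845*1/1397 + 990*(-1/1052) = -845/1397 - 495/526 = -1135985/734822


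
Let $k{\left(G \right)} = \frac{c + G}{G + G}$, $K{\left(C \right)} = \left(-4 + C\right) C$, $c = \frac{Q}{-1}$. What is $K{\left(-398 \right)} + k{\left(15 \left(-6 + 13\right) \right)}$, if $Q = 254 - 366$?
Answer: $\frac{4799911}{30} \approx 1.6 \cdot 10^{5}$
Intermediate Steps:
$Q = -112$
$c = 112$ ($c = - \frac{112}{-1} = \left(-112\right) \left(-1\right) = 112$)
$K{\left(C \right)} = C \left(-4 + C\right)$
$k{\left(G \right)} = \frac{112 + G}{2 G}$ ($k{\left(G \right)} = \frac{112 + G}{G + G} = \frac{112 + G}{2 G}$)
$K{\left(-398 \right)} + k{\left(15 \left(-6 + 13\right) \right)} = - 398 \left(-4 - 398\right) + \frac{112 + 15 \left(-6 + 13\right)}{2 \cdot 15 \left(-6 + 13\right)} = \left(-398\right) \left(-402\right) + \frac{112 + 15 \cdot 7}{2 \cdot 15 \cdot 7} = 159996 + \frac{112 + 105}{2 \cdot 105} = 159996 + \frac{1}{2} \cdot \frac{1}{105} \cdot 217 = 159996 + \frac{31}{30} = \frac{4799911}{30}$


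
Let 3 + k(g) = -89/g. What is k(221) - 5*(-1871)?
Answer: 2066703/221 ≈ 9351.6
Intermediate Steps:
k(g) = -3 - 89/g
k(221) - 5*(-1871) = (-3 - 89/221) - 5*(-1871) = (-3 - 89*1/221) - 1*(-9355) = (-3 - 89/221) + 9355 = -752/221 + 9355 = 2066703/221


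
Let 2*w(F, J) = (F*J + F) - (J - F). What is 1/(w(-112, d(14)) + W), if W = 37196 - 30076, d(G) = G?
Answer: 1/6217 ≈ 0.00016085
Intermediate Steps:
W = 7120
w(F, J) = F - J/2 + F*J/2 (w(F, J) = ((F*J + F) - (J - F))/2 = ((F + F*J) + (F - J))/2 = (-J + 2*F + F*J)/2 = F - J/2 + F*J/2)
1/(w(-112, d(14)) + W) = 1/((-112 - ½*14 + (½)*(-112)*14) + 7120) = 1/((-112 - 7 - 784) + 7120) = 1/(-903 + 7120) = 1/6217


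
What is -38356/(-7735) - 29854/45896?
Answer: 764733143/177502780 ≈ 4.3083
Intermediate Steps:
-38356/(-7735) - 29854/45896 = -38356*(-1/7735) - 29854*1/45896 = 38356/7735 - 14927/22948 = 764733143/177502780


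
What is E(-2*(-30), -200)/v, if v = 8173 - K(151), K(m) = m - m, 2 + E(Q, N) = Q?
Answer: 58/8173 ≈ 0.0070965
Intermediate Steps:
E(Q, N) = -2 + Q
K(m) = 0
v = 8173 (v = 8173 - 1*0 = 8173 + 0 = 8173)
E(-2*(-30), -200)/v = (-2 - 2*(-30))/8173 = (-2 + 60)*(1/8173) = 58*(1/8173) = 58/8173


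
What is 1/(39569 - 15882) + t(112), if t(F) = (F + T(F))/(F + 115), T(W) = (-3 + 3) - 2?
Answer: 2605797/5376949 ≈ 0.48462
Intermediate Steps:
T(W) = -2 (T(W) = 0 - 2 = -2)
t(F) = (-2 + F)/(115 + F) (t(F) = (F - 2)/(F + 115) = (-2 + F)/(115 + F))
1/(39569 - 15882) + t(112) = 1/(39569 - 15882) + (-2 + 112)/(115 + 112) = 1/23687 + 110/227 = 2605797/5376949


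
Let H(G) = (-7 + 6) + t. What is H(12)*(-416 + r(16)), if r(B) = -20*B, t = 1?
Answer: 0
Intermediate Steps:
H(G) = 0 (H(G) = (-7 + 6) + 1 = -1 + 1 = 0)
H(12)*(-416 + r(16)) = 0*(-416 - 20*16) = 0*(-416 - 320) = 0*(-736) = 0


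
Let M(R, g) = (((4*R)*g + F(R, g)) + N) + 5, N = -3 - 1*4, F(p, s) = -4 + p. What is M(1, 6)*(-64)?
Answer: -1216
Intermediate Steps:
N = -7 (N = -3 - 4 = -7)
M(R, g) = -6 + R + 4*R*g (M(R, g) = (((4*R)*g + (-4 + R)) - 7) + 5 = ((4*R*g + (-4 + R)) - 7) + 5 = ((-4 + R + 4*R*g) - 7) + 5 = (-11 + R + 4*R*g) + 5 = -6 + R + 4*R*g)
M(1, 6)*(-64) = (-6 + 1 + 4*1*6)*(-64) = (-6 + 1 + 24)*(-64) = 19*(-64) = -1216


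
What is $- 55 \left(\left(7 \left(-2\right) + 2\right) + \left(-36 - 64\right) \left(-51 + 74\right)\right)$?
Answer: $127160$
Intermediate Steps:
$- 55 \left(\left(7 \left(-2\right) + 2\right) + \left(-36 - 64\right) \left(-51 + 74\right)\right) = - 55 \left(\left(-14 + 2\right) - 2300\right) = - 55 \left(-12 - 2300\right) = \left(-55\right) \left(-2312\right) = 127160$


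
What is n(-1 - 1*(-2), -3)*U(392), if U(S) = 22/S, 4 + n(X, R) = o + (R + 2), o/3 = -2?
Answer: -121/196 ≈ -0.61735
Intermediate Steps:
o = -6 (o = 3*(-2) = -6)
n(X, R) = -8 + R (n(X, R) = -4 + (-6 + (R + 2)) = -4 + (-6 + (2 + R)) = -4 + (-4 + R) = -8 + R)
n(-1 - 1*(-2), -3)*U(392) = (-8 - 3)*(22/392) = -242/392 = -11*11/196 = -121/196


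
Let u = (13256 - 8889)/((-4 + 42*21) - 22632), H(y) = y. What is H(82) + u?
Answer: 1779461/21754 ≈ 81.799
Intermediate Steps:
u = -4367/21754 (u = 4367/((-4 + 882) - 22632) = 4367/(878 - 22632) = 4367/(-21754) = 4367*(-1/21754) = -4367/21754 ≈ -0.20074)
H(82) + u = 82 - 4367/21754 = 1779461/21754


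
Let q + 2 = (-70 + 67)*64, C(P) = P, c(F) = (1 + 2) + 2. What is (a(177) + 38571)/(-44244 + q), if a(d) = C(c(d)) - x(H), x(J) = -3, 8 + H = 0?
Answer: -38579/44438 ≈ -0.86815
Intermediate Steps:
H = -8 (H = -8 + 0 = -8)
c(F) = 5 (c(F) = 3 + 2 = 5)
a(d) = 8 (a(d) = 5 - 1*(-3) = 5 + 3 = 8)
q = -194 (q = -2 + (-70 + 67)*64 = -2 - 3*64 = -2 - 192 = -194)
(a(177) + 38571)/(-44244 + q) = (8 + 38571)/(-44244 - 194) = 38579/(-44438) = 38579*(-1/44438) = -38579/44438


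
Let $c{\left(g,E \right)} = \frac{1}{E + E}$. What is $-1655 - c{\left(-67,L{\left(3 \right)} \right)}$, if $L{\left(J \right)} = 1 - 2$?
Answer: $- \frac{3309}{2} \approx -1654.5$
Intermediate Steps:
$L{\left(J \right)} = -1$ ($L{\left(J \right)} = 1 - 2 = -1$)
$c{\left(g,E \right)} = \frac{1}{2 E}$
$-1655 - c{\left(-67,L{\left(3 \right)} \right)} = -1655 - \frac{1}{2 \left(-1\right)} = -1655 - \frac{1}{2} \left(-1\right) = -1655 - - \frac{1}{2} = -1655 + \frac{1}{2} = - \frac{3309}{2}$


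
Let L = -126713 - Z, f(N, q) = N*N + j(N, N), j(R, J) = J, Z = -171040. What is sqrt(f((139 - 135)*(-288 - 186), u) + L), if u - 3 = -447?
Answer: sqrt(3637247) ≈ 1907.2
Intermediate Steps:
u = -444 (u = 3 - 447 = -444)
f(N, q) = N + N**2 (f(N, q) = N*N + N = N**2 + N = N + N**2)
L = 44327 (L = -126713 - 1*(-171040) = -126713 + 171040 = 44327)
sqrt(f((139 - 135)*(-288 - 186), u) + L) = sqrt(((139 - 135)*(-288 - 186))*(1 + (139 - 135)*(-288 - 186)) + 44327) = sqrt((4*(-474))*(1 + 4*(-474)) + 44327) = sqrt(-1896*(1 - 1896) + 44327) = sqrt(-1896*(-1895) + 44327) = sqrt(3592920 + 44327) = sqrt(3637247)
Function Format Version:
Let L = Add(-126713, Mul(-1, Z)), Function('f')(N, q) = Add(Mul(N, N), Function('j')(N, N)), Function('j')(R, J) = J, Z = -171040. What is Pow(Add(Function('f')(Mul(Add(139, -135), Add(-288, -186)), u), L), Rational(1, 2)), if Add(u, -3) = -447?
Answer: Pow(3637247, Rational(1, 2)) ≈ 1907.2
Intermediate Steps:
u = -444 (u = Add(3, -447) = -444)
Function('f')(N, q) = Add(N, Pow(N, 2)) (Function('f')(N, q) = Add(Mul(N, N), N) = Add(Pow(N, 2), N) = Add(N, Pow(N, 2)))
L = 44327 (L = Add(-126713, Mul(-1, -171040)) = Add(-126713, 171040) = 44327)
Pow(Add(Function('f')(Mul(Add(139, -135), Add(-288, -186)), u), L), Rational(1, 2)) = Pow(Add(Mul(Mul(Add(139, -135), Add(-288, -186)), Add(1, Mul(Add(139, -135), Add(-288, -186)))), 44327), Rational(1, 2)) = Pow(Add(Mul(Mul(4, -474), Add(1, Mul(4, -474))), 44327), Rational(1, 2)) = Pow(Add(Mul(-1896, Add(1, -1896)), 44327), Rational(1, 2)) = Pow(Add(Mul(-1896, -1895), 44327), Rational(1, 2)) = Pow(Add(3592920, 44327), Rational(1, 2)) = Pow(3637247, Rational(1, 2))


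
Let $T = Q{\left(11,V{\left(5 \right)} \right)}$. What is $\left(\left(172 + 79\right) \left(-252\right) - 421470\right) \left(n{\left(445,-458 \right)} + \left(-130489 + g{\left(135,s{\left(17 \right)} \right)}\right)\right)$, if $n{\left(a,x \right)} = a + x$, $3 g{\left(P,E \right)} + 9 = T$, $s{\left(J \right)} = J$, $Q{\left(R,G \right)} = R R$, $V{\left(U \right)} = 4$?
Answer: $63239094156$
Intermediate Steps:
$Q{\left(R,G \right)} = R^{2}$
$T = 121$ ($T = 11^{2} = 121$)
$g{\left(P,E \right)} = \frac{112}{3}$ ($g{\left(P,E \right)} = -3 + \frac{1}{3} \cdot 121 = -3 + \frac{121}{3} = \frac{112}{3}$)
$\left(\left(172 + 79\right) \left(-252\right) - 421470\right) \left(n{\left(445,-458 \right)} + \left(-130489 + g{\left(135,s{\left(17 \right)} \right)}\right)\right) = \left(\left(172 + 79\right) \left(-252\right) - 421470\right) \left(\left(445 - 458\right) + \left(-130489 + \frac{112}{3}\right)\right) = \left(251 \left(-252\right) - 421470\right) \left(-13 - \frac{391355}{3}\right) = \left(-63252 - 421470\right) \left(- \frac{391394}{3}\right) = \left(-484722\right) \left(- \frac{391394}{3}\right) = 63239094156$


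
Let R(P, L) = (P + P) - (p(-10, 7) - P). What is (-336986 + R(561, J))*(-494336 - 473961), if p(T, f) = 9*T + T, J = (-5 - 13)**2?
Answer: 324576059291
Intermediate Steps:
J = 324 (J = (-18)**2 = 324)
p(T, f) = 10*T
R(P, L) = 100 + 3*P (R(P, L) = (P + P) - (10*(-10) - P) = 2*P - (-100 - P) = 2*P + (100 + P) = 100 + 3*P)
(-336986 + R(561, J))*(-494336 - 473961) = (-336986 + (100 + 3*561))*(-494336 - 473961) = (-336986 + (100 + 1683))*(-968297) = (-336986 + 1783)*(-968297) = -335203*(-968297) = 324576059291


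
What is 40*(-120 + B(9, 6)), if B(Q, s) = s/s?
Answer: -4760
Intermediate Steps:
B(Q, s) = 1
40*(-120 + B(9, 6)) = 40*(-120 + 1) = 40*(-119) = -4760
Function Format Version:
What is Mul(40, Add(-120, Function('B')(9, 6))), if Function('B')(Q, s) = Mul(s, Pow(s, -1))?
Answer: -4760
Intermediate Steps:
Function('B')(Q, s) = 1
Mul(40, Add(-120, Function('B')(9, 6))) = Mul(40, Add(-120, 1)) = Mul(40, -119) = -4760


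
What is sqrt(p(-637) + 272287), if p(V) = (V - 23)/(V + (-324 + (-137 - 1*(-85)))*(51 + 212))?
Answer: sqrt(11986952157515)/6635 ≈ 521.81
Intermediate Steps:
p(V) = (-23 + V)/(-98888 + V) (p(V) = (-23 + V)/(V + (-324 + (-137 + 85))*263) = (-23 + V)/(V + (-324 - 52)*263) = (-23 + V)/(V - 376*263) = (-23 + V)/(V - 98888) = (-23 + V)/(-98888 + V))
sqrt(p(-637) + 272287) = sqrt((-23 - 637)/(-98888 - 637) + 272287) = sqrt(-660/(-99525) + 272287) = sqrt(-1/99525*(-660) + 272287) = sqrt(44/6635 + 272287) = sqrt(1806624289/6635) = sqrt(11986952157515)/6635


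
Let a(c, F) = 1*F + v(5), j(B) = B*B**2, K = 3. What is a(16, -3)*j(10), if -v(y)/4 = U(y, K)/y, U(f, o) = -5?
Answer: 1000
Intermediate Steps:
v(y) = 20/y (v(y) = -(-20)/y = 20/y)
j(B) = B**3
a(c, F) = 4 + F (a(c, F) = 1*F + 20/5 = F + 20*(1/5) = F + 4 = 4 + F)
a(16, -3)*j(10) = (4 - 3)*10**3 = 1*1000 = 1000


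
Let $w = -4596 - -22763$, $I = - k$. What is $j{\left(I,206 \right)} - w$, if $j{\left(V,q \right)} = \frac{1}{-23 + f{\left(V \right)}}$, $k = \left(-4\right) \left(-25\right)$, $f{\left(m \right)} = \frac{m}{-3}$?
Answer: $- \frac{563174}{31} \approx -18167.0$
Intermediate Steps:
$f{\left(m \right)} = - \frac{m}{3}$ ($f{\left(m \right)} = m \left(- \frac{1}{3}\right) = - \frac{m}{3}$)
$k = 100$
$I = -100$ ($I = \left(-1\right) 100 = -100$)
$j{\left(V,q \right)} = \frac{1}{-23 - \frac{V}{3}}$
$w = 18167$ ($w = -4596 + 22763 = 18167$)
$j{\left(I,206 \right)} - w = - \frac{3}{69 - 100} - 18167 = - \frac{3}{-31} - 18167 = \left(-3\right) \left(- \frac{1}{31}\right) - 18167 = \frac{3}{31} - 18167 = - \frac{563174}{31}$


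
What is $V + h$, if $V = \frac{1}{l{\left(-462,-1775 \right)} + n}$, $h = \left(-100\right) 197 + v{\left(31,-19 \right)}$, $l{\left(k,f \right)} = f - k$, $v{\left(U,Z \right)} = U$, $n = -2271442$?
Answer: $- \frac{44702818096}{2272755} \approx -19669.0$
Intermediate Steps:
$h = -19669$ ($h = \left(-100\right) 197 + 31 = -19700 + 31 = -19669$)
$V = - \frac{1}{2272755}$ ($V = \frac{1}{\left(-1775 - -462\right) - 2271442} = \frac{1}{\left(-1775 + 462\right) - 2271442} = \frac{1}{-1313 - 2271442} = \frac{1}{-2272755} = - \frac{1}{2272755} \approx -4.3999 \cdot 10^{-7}$)
$V + h = - \frac{1}{2272755} - 19669 = - \frac{44702818096}{2272755}$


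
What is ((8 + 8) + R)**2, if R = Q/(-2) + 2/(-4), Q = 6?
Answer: 625/4 ≈ 156.25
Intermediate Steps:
R = -7/2 (R = 6/(-2) + 2/(-4) = 6*(-1/2) + 2*(-1/4) = -3 - 1/2 = -7/2 ≈ -3.5000)
((8 + 8) + R)**2 = ((8 + 8) - 7/2)**2 = (16 - 7/2)**2 = (25/2)**2 = 625/4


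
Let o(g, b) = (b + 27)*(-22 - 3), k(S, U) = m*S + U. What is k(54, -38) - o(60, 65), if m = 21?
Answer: 3396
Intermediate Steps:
k(S, U) = U + 21*S (k(S, U) = 21*S + U = U + 21*S)
o(g, b) = -675 - 25*b (o(g, b) = (27 + b)*(-25) = -675 - 25*b)
k(54, -38) - o(60, 65) = (-38 + 21*54) - (-675 - 25*65) = (-38 + 1134) - (-675 - 1625) = 1096 - 1*(-2300) = 1096 + 2300 = 3396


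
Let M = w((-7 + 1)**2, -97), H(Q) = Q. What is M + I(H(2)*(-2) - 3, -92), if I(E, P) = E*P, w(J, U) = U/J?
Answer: 23087/36 ≈ 641.31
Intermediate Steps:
M = -97/36 (M = -97/(-7 + 1)**2 = -97/((-6)**2) = -97/36 ≈ -2.6944)
M + I(H(2)*(-2) - 3, -92) = -97/36 + (2*(-2) - 3)*(-92) = -97/36 + (-4 - 3)*(-92) = -97/36 - 7*(-92) = -97/36 + 644 = 23087/36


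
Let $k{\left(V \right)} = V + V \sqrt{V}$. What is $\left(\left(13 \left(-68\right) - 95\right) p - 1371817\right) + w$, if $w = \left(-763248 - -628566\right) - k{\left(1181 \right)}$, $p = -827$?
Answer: $-698047 - 1181 \sqrt{1181} \approx -7.3863 \cdot 10^{5}$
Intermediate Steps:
$k{\left(V \right)} = V + V^{\frac{3}{2}}$
$w = -135863 - 1181 \sqrt{1181}$ ($w = \left(-763248 - -628566\right) - \left(1181 + 1181^{\frac{3}{2}}\right) = \left(-763248 + 628566\right) - \left(1181 + 1181 \sqrt{1181}\right) = -134682 - \left(1181 + 1181 \sqrt{1181}\right) = -135863 - 1181 \sqrt{1181} \approx -1.7645 \cdot 10^{5}$)
$\left(\left(13 \left(-68\right) - 95\right) p - 1371817\right) + w = \left(\left(13 \left(-68\right) - 95\right) \left(-827\right) - 1371817\right) - \left(135863 + 1181 \sqrt{1181}\right) = \left(\left(-884 - 95\right) \left(-827\right) - 1371817\right) - \left(135863 + 1181 \sqrt{1181}\right) = \left(\left(-979\right) \left(-827\right) - 1371817\right) - \left(135863 + 1181 \sqrt{1181}\right) = \left(809633 - 1371817\right) - \left(135863 + 1181 \sqrt{1181}\right) = -562184 - \left(135863 + 1181 \sqrt{1181}\right) = -698047 - 1181 \sqrt{1181}$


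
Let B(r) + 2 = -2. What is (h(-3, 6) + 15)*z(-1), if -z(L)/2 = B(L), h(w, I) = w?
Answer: 96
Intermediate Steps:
B(r) = -4 (B(r) = -2 - 2 = -4)
z(L) = 8 (z(L) = -2*(-4) = 8)
(h(-3, 6) + 15)*z(-1) = (-3 + 15)*8 = 12*8 = 96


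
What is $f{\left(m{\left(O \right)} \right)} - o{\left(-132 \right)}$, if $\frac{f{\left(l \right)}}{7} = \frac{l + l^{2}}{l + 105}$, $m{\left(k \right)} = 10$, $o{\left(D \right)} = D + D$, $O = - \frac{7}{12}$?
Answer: $\frac{6226}{23} \approx 270.7$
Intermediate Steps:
$O = - \frac{7}{12}$ ($O = \left(-7\right) \frac{1}{12} = - \frac{7}{12} \approx -0.58333$)
$o{\left(D \right)} = 2 D$
$f{\left(l \right)} = \frac{7 \left(l + l^{2}\right)}{105 + l}$ ($f{\left(l \right)} = 7 \frac{l + l^{2}}{l + 105} = 7 \frac{l + l^{2}}{105 + l} = \frac{7 \left(l + l^{2}\right)}{105 + l}$)
$f{\left(m{\left(O \right)} \right)} - o{\left(-132 \right)} = 7 \cdot 10 \frac{1}{105 + 10} \left(1 + 10\right) - 2 \left(-132\right) = 7 \cdot 10 \cdot \frac{1}{115} \cdot 11 - -264 = 7 \cdot 10 \cdot \frac{1}{115} \cdot 11 + 264 = \frac{154}{23} + 264 = \frac{6226}{23}$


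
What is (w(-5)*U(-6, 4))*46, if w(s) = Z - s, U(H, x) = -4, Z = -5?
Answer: 0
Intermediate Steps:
w(s) = -5 - s
(w(-5)*U(-6, 4))*46 = ((-5 - 1*(-5))*(-4))*46 = ((-5 + 5)*(-4))*46 = (0*(-4))*46 = 0*46 = 0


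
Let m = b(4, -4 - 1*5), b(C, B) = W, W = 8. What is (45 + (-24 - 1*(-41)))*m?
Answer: 496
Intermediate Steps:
b(C, B) = 8
m = 8
(45 + (-24 - 1*(-41)))*m = (45 + (-24 - 1*(-41)))*8 = (45 + (-24 + 41))*8 = (45 + 17)*8 = 62*8 = 496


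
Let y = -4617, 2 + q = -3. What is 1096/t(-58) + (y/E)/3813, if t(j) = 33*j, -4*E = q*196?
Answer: -172117283/298005015 ≈ -0.57757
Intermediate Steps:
q = -5 (q = -2 - 3 = -5)
E = 245 (E = -(-5)*196/4 = -¼*(-980) = 245)
1096/t(-58) + (y/E)/3813 = 1096/((33*(-58))) - 4617/245/3813 = 1096/(-1914) - 4617*1/245*(1/3813) = 1096*(-1/1914) - 4617/245*1/3813 = -548/957 - 1539/311395 = -172117283/298005015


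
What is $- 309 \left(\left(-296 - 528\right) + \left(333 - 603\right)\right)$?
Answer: $338046$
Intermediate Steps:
$- 309 \left(\left(-296 - 528\right) + \left(333 - 603\right)\right) = - 309 \left(-824 + \left(333 - 603\right)\right) = - 309 \left(-824 - 270\right) = \left(-309\right) \left(-1094\right) = 338046$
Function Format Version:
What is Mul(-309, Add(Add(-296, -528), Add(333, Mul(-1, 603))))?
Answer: 338046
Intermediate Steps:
Mul(-309, Add(Add(-296, -528), Add(333, Mul(-1, 603)))) = Mul(-309, Add(-824, Add(333, -603))) = Mul(-309, Add(-824, -270)) = Mul(-309, -1094) = 338046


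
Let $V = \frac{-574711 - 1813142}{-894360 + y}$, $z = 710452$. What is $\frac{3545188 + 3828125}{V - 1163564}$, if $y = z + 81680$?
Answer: $- \frac{251253013788}{39648810913} \approx -6.337$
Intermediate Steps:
$y = 792132$ ($y = 710452 + 81680 = 792132$)
$V = \frac{795951}{34076}$ ($V = \frac{-574711 - 1813142}{-894360 + 792132} = - \frac{2387853}{-102228} = \left(-2387853\right) \left(- \frac{1}{102228}\right) = \frac{795951}{34076} \approx 23.358$)
$\frac{3545188 + 3828125}{V - 1163564} = \frac{3545188 + 3828125}{\frac{795951}{34076} - 1163564} = \frac{7373313}{- \frac{39648810913}{34076}} = 7373313 \left(- \frac{34076}{39648810913}\right) = - \frac{251253013788}{39648810913}$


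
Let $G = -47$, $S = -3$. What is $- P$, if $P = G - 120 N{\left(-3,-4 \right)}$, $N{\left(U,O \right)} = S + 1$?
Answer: $-193$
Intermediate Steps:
$N{\left(U,O \right)} = -2$ ($N{\left(U,O \right)} = -3 + 1 = -2$)
$P = 193$ ($P = -47 - -240 = -47 + 240 = 193$)
$- P = \left(-1\right) 193 = -193$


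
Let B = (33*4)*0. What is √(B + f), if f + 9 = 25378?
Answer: √25369 ≈ 159.28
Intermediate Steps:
f = 25369 (f = -9 + 25378 = 25369)
B = 0 (B = 132*0 = 0)
√(B + f) = √(0 + 25369) = √25369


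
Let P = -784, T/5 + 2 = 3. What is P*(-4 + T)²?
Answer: -784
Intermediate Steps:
T = 5 (T = -10 + 5*3 = -10 + 15 = 5)
P*(-4 + T)² = -784*(-4 + 5)² = -784*1² = -784*1 = -784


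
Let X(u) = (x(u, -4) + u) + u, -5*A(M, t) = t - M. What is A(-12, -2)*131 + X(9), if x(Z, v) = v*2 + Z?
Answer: -243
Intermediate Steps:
A(M, t) = -t/5 + M/5 (A(M, t) = -(t - M)/5 = -t/5 + M/5)
x(Z, v) = Z + 2*v (x(Z, v) = 2*v + Z = Z + 2*v)
X(u) = -8 + 3*u (X(u) = ((u + 2*(-4)) + u) + u = ((u - 8) + u) + u = ((-8 + u) + u) + u = (-8 + 2*u) + u = -8 + 3*u)
A(-12, -2)*131 + X(9) = (-⅕*(-2) + (⅕)*(-12))*131 + (-8 + 3*9) = (⅖ - 12/5)*131 + (-8 + 27) = -2*131 + 19 = -262 + 19 = -243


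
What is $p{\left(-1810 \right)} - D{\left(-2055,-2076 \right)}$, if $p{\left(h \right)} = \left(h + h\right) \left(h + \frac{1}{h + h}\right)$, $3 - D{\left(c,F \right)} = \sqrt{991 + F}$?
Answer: $6552198 + i \sqrt{1085} \approx 6.5522 \cdot 10^{6} + 32.939 i$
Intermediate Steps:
$D{\left(c,F \right)} = 3 - \sqrt{991 + F}$
$p{\left(h \right)} = 2 h \left(h + \frac{1}{2 h}\right)$
$p{\left(-1810 \right)} - D{\left(-2055,-2076 \right)} = \left(1 + 2 \left(-1810\right)^{2}\right) - \left(3 - \sqrt{991 - 2076}\right) = \left(1 + 2 \cdot 3276100\right) - \left(3 - \sqrt{-1085}\right) = \left(1 + 6552200\right) - \left(3 - i \sqrt{1085}\right) = 6552201 - \left(3 - i \sqrt{1085}\right) = 6552198 + i \sqrt{1085}$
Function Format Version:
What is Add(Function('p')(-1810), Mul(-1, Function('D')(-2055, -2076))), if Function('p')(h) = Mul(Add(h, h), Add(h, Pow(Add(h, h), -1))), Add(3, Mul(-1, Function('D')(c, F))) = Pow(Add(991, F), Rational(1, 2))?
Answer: Add(6552198, Mul(I, Pow(1085, Rational(1, 2)))) ≈ Add(6.5522e+6, Mul(32.939, I))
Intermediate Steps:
Function('D')(c, F) = Add(3, Mul(-1, Pow(Add(991, F), Rational(1, 2))))
Function('p')(h) = Mul(2, h, Add(h, Mul(Rational(1, 2), Pow(h, -1)))) (Function('p')(h) = Mul(Mul(2, h), Add(h, Pow(Mul(2, h), -1))) = Mul(Mul(2, h), Add(h, Mul(Rational(1, 2), Pow(h, -1)))) = Mul(2, h, Add(h, Mul(Rational(1, 2), Pow(h, -1)))))
Add(Function('p')(-1810), Mul(-1, Function('D')(-2055, -2076))) = Add(Add(1, Mul(2, Pow(-1810, 2))), Mul(-1, Add(3, Mul(-1, Pow(Add(991, -2076), Rational(1, 2)))))) = Add(Add(1, Mul(2, 3276100)), Mul(-1, Add(3, Mul(-1, Pow(-1085, Rational(1, 2)))))) = Add(Add(1, 6552200), Mul(-1, Add(3, Mul(-1, Mul(I, Pow(1085, Rational(1, 2))))))) = Add(6552201, Mul(-1, Add(3, Mul(-1, I, Pow(1085, Rational(1, 2)))))) = Add(6552201, Add(-3, Mul(I, Pow(1085, Rational(1, 2))))) = Add(6552198, Mul(I, Pow(1085, Rational(1, 2))))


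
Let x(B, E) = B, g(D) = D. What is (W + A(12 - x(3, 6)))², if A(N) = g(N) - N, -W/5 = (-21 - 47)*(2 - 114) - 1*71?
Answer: 1423175625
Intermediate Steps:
W = -37725 (W = -5*((-21 - 47)*(2 - 114) - 1*71) = -5*(-68*(-112) - 71) = -5*(7616 - 71) = -5*7545 = -37725)
A(N) = 0 (A(N) = N - N = 0)
(W + A(12 - x(3, 6)))² = (-37725 + 0)² = (-37725)² = 1423175625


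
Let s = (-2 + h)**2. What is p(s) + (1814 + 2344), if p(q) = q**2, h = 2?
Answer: 4158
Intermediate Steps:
s = 0 (s = (-2 + 2)**2 = 0**2 = 0)
p(s) + (1814 + 2344) = 0**2 + (1814 + 2344) = 0 + 4158 = 4158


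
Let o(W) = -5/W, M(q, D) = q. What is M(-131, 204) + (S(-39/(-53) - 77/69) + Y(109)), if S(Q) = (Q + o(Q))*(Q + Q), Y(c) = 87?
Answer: -718312846/13373649 ≈ -53.711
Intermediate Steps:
S(Q) = 2*Q*(Q - 5/Q) (S(Q) = (Q - 5/Q)*(Q + Q) = (Q - 5/Q)*(2*Q) = 2*Q*(Q - 5/Q))
M(-131, 204) + (S(-39/(-53) - 77/69) + Y(109)) = -131 + ((-10 + 2*(-39/(-53) - 77/69)²) + 87) = -131 + ((-10 + 2*(-39*(-1/53) - 77*1/69)²) + 87) = -131 + ((-10 + 2*(39/53 - 77/69)²) + 87) = -131 + ((-10 + 2*(-1390/3657)²) + 87) = -131 + ((-10 + 2*(1932100/13373649)) + 87) = -131 + ((-10 + 3864200/13373649) + 87) = -131 + (-129872290/13373649 + 87) = -131 + 1033635173/13373649 = -718312846/13373649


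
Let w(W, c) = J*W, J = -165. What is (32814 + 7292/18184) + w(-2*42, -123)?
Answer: 212181827/4546 ≈ 46674.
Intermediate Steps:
w(W, c) = -165*W
(32814 + 7292/18184) + w(-2*42, -123) = (32814 + 7292/18184) - (-330)*42 = (32814 + 7292*(1/18184)) - 165*(-84) = (32814 + 1823/4546) + 13860 = 149174267/4546 + 13860 = 212181827/4546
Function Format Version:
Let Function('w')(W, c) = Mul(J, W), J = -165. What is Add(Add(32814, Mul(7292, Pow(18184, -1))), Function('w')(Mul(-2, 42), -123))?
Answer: Rational(212181827, 4546) ≈ 46674.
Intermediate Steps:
Function('w')(W, c) = Mul(-165, W)
Add(Add(32814, Mul(7292, Pow(18184, -1))), Function('w')(Mul(-2, 42), -123)) = Add(Add(32814, Mul(7292, Pow(18184, -1))), Mul(-165, Mul(-2, 42))) = Add(Add(32814, Mul(7292, Rational(1, 18184))), Mul(-165, -84)) = Add(Add(32814, Rational(1823, 4546)), 13860) = Add(Rational(149174267, 4546), 13860) = Rational(212181827, 4546)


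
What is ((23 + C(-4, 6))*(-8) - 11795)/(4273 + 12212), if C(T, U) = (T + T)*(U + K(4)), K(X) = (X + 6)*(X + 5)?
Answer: -389/1099 ≈ -0.35396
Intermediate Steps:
K(X) = (5 + X)*(6 + X) (K(X) = (6 + X)*(5 + X) = (5 + X)*(6 + X))
C(T, U) = 2*T*(90 + U) (C(T, U) = (T + T)*(U + (30 + 4² + 11*4)) = (2*T)*(U + (30 + 16 + 44)) = (2*T)*(U + 90) = (2*T)*(90 + U) = 2*T*(90 + U))
((23 + C(-4, 6))*(-8) - 11795)/(4273 + 12212) = ((23 + 2*(-4)*(90 + 6))*(-8) - 11795)/(4273 + 12212) = ((23 + 2*(-4)*96)*(-8) - 11795)/16485 = ((23 - 768)*(-8) - 11795)*(1/16485) = (-745*(-8) - 11795)*(1/16485) = (5960 - 11795)*(1/16485) = -5835*1/16485 = -389/1099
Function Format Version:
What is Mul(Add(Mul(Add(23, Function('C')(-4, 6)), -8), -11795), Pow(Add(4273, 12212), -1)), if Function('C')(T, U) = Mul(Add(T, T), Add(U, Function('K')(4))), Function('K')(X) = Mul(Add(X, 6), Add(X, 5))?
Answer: Rational(-389, 1099) ≈ -0.35396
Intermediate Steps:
Function('K')(X) = Mul(Add(5, X), Add(6, X)) (Function('K')(X) = Mul(Add(6, X), Add(5, X)) = Mul(Add(5, X), Add(6, X)))
Function('C')(T, U) = Mul(2, T, Add(90, U)) (Function('C')(T, U) = Mul(Add(T, T), Add(U, Add(30, Pow(4, 2), Mul(11, 4)))) = Mul(Mul(2, T), Add(U, Add(30, 16, 44))) = Mul(Mul(2, T), Add(U, 90)) = Mul(Mul(2, T), Add(90, U)) = Mul(2, T, Add(90, U)))
Mul(Add(Mul(Add(23, Function('C')(-4, 6)), -8), -11795), Pow(Add(4273, 12212), -1)) = Mul(Add(Mul(Add(23, Mul(2, -4, Add(90, 6))), -8), -11795), Pow(Add(4273, 12212), -1)) = Mul(Add(Mul(Add(23, Mul(2, -4, 96)), -8), -11795), Pow(16485, -1)) = Mul(Add(Mul(Add(23, -768), -8), -11795), Rational(1, 16485)) = Mul(Add(Mul(-745, -8), -11795), Rational(1, 16485)) = Mul(Add(5960, -11795), Rational(1, 16485)) = Mul(-5835, Rational(1, 16485)) = Rational(-389, 1099)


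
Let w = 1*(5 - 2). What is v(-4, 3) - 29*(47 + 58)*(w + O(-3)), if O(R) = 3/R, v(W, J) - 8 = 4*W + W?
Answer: -6102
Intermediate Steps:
v(W, J) = 8 + 5*W (v(W, J) = 8 + (4*W + W) = 8 + 5*W)
w = 3 (w = 1*3 = 3)
v(-4, 3) - 29*(47 + 58)*(w + O(-3)) = (8 + 5*(-4)) - 29*(47 + 58)*(3 + 3/(-3)) = (8 - 20) - 3045*(3 + 3*(-1/3)) = -12 - 3045*(3 - 1) = -12 - 3045*2 = -12 - 29*210 = -12 - 6090 = -6102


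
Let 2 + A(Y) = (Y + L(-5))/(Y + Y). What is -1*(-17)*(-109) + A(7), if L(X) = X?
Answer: -12984/7 ≈ -1854.9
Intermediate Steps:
A(Y) = -2 + (-5 + Y)/(2*Y) (A(Y) = -2 + (Y - 5)/(Y + Y) = -2 + (-5 + Y)/((2*Y)) = -2 + (-5 + Y)*(1/(2*Y)) = -2 + (-5 + Y)/(2*Y))
-1*(-17)*(-109) + A(7) = -1*(-17)*(-109) + (½)*(-5 - 3*7)/7 = 17*(-109) + (½)*(⅐)*(-5 - 21) = -1853 + (½)*(⅐)*(-26) = -1853 - 13/7 = -12984/7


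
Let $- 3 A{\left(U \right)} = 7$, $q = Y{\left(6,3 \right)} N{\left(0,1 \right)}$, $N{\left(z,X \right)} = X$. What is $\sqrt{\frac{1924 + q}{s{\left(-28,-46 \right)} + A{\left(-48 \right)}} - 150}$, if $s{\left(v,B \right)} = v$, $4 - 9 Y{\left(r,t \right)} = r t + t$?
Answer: $\frac{i \sqrt{15901977}}{273} \approx 14.607 i$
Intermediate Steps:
$Y{\left(r,t \right)} = \frac{4}{9} - \frac{t}{9} - \frac{r t}{9}$ ($Y{\left(r,t \right)} = \frac{4}{9} - \frac{r t + t}{9} = \frac{4}{9} - \frac{t + r t}{9} = \frac{4}{9} - \left(\frac{t}{9} + \frac{r t}{9}\right) = \frac{4}{9} - \frac{t}{9} - \frac{r t}{9}$)
$q = - \frac{17}{9}$ ($q = \left(\frac{4}{9} - \frac{1}{3} - \frac{2}{3} \cdot 3\right) 1 = \left(\frac{4}{9} - \frac{1}{3} - 2\right) 1 = \left(- \frac{17}{9}\right) 1 = - \frac{17}{9} \approx -1.8889$)
$A{\left(U \right)} = - \frac{7}{3}$ ($A{\left(U \right)} = \left(- \frac{1}{3}\right) 7 = - \frac{7}{3}$)
$\sqrt{\frac{1924 + q}{s{\left(-28,-46 \right)} + A{\left(-48 \right)}} - 150} = \sqrt{\frac{1924 - \frac{17}{9}}{-28 - \frac{7}{3}} - 150} = \sqrt{\frac{17299}{9 \left(- \frac{91}{3}\right)} - 150} = \sqrt{\frac{17299}{9} \left(- \frac{3}{91}\right) - 150} = \sqrt{- \frac{17299}{273} - 150} = \sqrt{- \frac{58249}{273}} = \frac{i \sqrt{15901977}}{273}$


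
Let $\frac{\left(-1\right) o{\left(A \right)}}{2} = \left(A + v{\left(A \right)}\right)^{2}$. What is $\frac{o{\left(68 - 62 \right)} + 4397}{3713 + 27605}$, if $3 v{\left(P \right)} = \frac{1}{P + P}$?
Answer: $\frac{2802167}{20294064} \approx 0.13808$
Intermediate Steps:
$v{\left(P \right)} = \frac{1}{6 P}$ ($v{\left(P \right)} = \frac{1}{3 \left(P + P\right)} = \frac{1}{3 \cdot 2 P} = \frac{\frac{1}{2} \frac{1}{P}}{3} = \frac{1}{6 P}$)
$o{\left(A \right)} = - 2 \left(A + \frac{1}{6 A}\right)^{2}$
$\frac{o{\left(68 - 62 \right)} + 4397}{3713 + 27605} = \frac{- \frac{\left(1 + 6 \left(68 - 62\right)^{2}\right)^{2}}{18 \left(68 - 62\right)^{2}} + 4397}{3713 + 27605} = \frac{- \frac{\left(1 + 6 \left(68 - 62\right)^{2}\right)^{2}}{18 \left(68 - 62\right)^{2}} + 4397}{31318} = \left(- \frac{\left(1 + 6 \cdot 6^{2}\right)^{2}}{18 \cdot 36} + 4397\right) \frac{1}{31318} = \left(\left(- \frac{1}{18}\right) \frac{1}{36} \left(1 + 6 \cdot 36\right)^{2} + 4397\right) \frac{1}{31318} = \left(\left(- \frac{1}{18}\right) \frac{1}{36} \left(1 + 216\right)^{2} + 4397\right) \frac{1}{31318} = \left(\left(- \frac{1}{18}\right) \frac{1}{36} \cdot 217^{2} + 4397\right) \frac{1}{31318} = \left(\left(- \frac{1}{18}\right) \frac{1}{36} \cdot 47089 + 4397\right) \frac{1}{31318} = \left(- \frac{47089}{648} + 4397\right) \frac{1}{31318} = \frac{2802167}{648} \cdot \frac{1}{31318} = \frac{2802167}{20294064}$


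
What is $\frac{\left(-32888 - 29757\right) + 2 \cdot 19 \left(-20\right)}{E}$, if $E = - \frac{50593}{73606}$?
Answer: $\frac{4666988430}{50593} \approx 92246.0$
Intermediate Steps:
$E = - \frac{50593}{73606}$ ($E = \left(-50593\right) \frac{1}{73606} = - \frac{50593}{73606} \approx -0.68735$)
$\frac{\left(-32888 - 29757\right) + 2 \cdot 19 \left(-20\right)}{E} = \frac{\left(-32888 - 29757\right) + 2 \cdot 19 \left(-20\right)}{- \frac{50593}{73606}} = \left(-62645 + 38 \left(-20\right)\right) \left(- \frac{73606}{50593}\right) = \left(-62645 - 760\right) \left(- \frac{73606}{50593}\right) = \left(-63405\right) \left(- \frac{73606}{50593}\right) = \frac{4666988430}{50593}$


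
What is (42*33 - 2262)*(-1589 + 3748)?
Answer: -1891284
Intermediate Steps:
(42*33 - 2262)*(-1589 + 3748) = (1386 - 2262)*2159 = -876*2159 = -1891284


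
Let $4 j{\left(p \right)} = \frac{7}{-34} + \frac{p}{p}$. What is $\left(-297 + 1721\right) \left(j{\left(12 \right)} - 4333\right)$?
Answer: $- \frac{104888458}{17} \approx -6.1699 \cdot 10^{6}$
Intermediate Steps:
$j{\left(p \right)} = \frac{27}{136}$ ($j{\left(p \right)} = \frac{\frac{7}{-34} + \frac{p}{p}}{4} = \frac{7 \left(- \frac{1}{34}\right) + 1}{4} = \frac{- \frac{7}{34} + 1}{4} = \frac{1}{4} \cdot \frac{27}{34} = \frac{27}{136}$)
$\left(-297 + 1721\right) \left(j{\left(12 \right)} - 4333\right) = \left(-297 + 1721\right) \left(\frac{27}{136} - 4333\right) = 1424 \left(- \frac{589261}{136}\right) = - \frac{104888458}{17}$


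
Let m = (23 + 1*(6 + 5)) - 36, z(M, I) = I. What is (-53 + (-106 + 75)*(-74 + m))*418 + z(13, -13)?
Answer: 962641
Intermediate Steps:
m = -2 (m = (23 + 1*11) - 36 = (23 + 11) - 36 = 34 - 36 = -2)
(-53 + (-106 + 75)*(-74 + m))*418 + z(13, -13) = (-53 + (-106 + 75)*(-74 - 2))*418 - 13 = (-53 - 31*(-76))*418 - 13 = (-53 + 2356)*418 - 13 = 2303*418 - 13 = 962654 - 13 = 962641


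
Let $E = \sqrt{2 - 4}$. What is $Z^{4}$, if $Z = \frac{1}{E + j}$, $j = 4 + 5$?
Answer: $\frac{1}{\left(9 + i \sqrt{2}\right)^{4}} \approx 0.00011785 - 8.4748 \cdot 10^{-5} i$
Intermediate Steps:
$j = 9$
$E = i \sqrt{2}$ ($E = \sqrt{-2} = i \sqrt{2} \approx 1.4142 i$)
$Z = \frac{1}{9 + i \sqrt{2}}$ ($Z = \frac{1}{i \sqrt{2} + 9} = \frac{1}{9 + i \sqrt{2}} \approx 0.10843 - 0.017039 i$)
$Z^{4} = \left(\frac{9}{83} - \frac{i \sqrt{2}}{83}\right)^{4}$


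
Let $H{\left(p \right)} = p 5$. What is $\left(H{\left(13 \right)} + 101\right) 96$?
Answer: $15936$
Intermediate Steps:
$H{\left(p \right)} = 5 p$
$\left(H{\left(13 \right)} + 101\right) 96 = \left(5 \cdot 13 + 101\right) 96 = \left(65 + 101\right) 96 = 166 \cdot 96 = 15936$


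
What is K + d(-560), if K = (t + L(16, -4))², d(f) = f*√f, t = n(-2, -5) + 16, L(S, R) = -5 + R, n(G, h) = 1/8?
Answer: 3249/64 - 2240*I*√35 ≈ 50.766 - 13252.0*I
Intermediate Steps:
n(G, h) = ⅛
t = 129/8 (t = ⅛ + 16 = 129/8 ≈ 16.125)
d(f) = f^(3/2)
K = 3249/64 (K = (129/8 + (-5 - 4))² = (129/8 - 9)² = (57/8)² = 3249/64 ≈ 50.766)
K + d(-560) = 3249/64 + (-560)^(3/2) = 3249/64 - 2240*I*√35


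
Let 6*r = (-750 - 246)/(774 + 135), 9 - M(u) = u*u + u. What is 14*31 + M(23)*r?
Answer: 161548/303 ≈ 533.16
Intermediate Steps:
M(u) = 9 - u - u**2 (M(u) = 9 - (u*u + u) = 9 - (u**2 + u) = 9 - (u + u**2) = 9 + (-u - u**2) = 9 - u - u**2)
r = -166/909 (r = ((-750 - 246)/(774 + 135))/6 = (-996/909)/6 = (-996*1/909)/6 = (1/6)*(-332/303) = -166/909 ≈ -0.18262)
14*31 + M(23)*r = 14*31 + (9 - 1*23 - 1*23**2)*(-166/909) = 434 + (9 - 23 - 1*529)*(-166/909) = 434 + (9 - 23 - 529)*(-166/909) = 434 - 543*(-166/909) = 434 + 30046/303 = 161548/303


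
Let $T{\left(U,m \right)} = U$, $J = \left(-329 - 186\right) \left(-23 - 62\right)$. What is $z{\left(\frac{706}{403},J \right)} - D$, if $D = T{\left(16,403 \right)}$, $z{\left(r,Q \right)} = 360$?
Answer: $344$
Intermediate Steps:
$J = 43775$ ($J = \left(-515\right) \left(-85\right) = 43775$)
$D = 16$
$z{\left(\frac{706}{403},J \right)} - D = 360 - 16 = 344$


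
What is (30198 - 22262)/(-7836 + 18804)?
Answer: 992/1371 ≈ 0.72356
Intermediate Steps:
(30198 - 22262)/(-7836 + 18804) = 7936/10968 = 7936*(1/10968) = 992/1371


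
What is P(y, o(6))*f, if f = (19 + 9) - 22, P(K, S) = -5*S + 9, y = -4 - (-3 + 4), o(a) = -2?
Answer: 114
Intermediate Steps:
y = -5 (y = -4 - 1*1 = -4 - 1 = -5)
P(K, S) = 9 - 5*S
f = 6 (f = 28 - 22 = 6)
P(y, o(6))*f = (9 - 5*(-2))*6 = (9 + 10)*6 = 19*6 = 114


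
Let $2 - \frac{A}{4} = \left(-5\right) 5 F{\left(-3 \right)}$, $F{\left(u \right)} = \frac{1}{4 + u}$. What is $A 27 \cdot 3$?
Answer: $8748$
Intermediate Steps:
$A = 108$ ($A = 8 - 4 \frac{\left(-5\right) 5}{4 - 3} = 8 - 4 \left(- \frac{25}{1}\right) = 8 - 4 \left(\left(-25\right) 1\right) = 8 - -100 = 8 + 100 = 108$)
$A 27 \cdot 3 = 108 \cdot 27 \cdot 3 = 2916 \cdot 3 = 8748$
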